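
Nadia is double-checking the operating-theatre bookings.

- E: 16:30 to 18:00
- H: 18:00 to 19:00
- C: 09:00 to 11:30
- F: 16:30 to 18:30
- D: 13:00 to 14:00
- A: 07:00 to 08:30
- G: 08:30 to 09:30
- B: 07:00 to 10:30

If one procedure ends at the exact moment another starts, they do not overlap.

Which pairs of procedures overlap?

A & B, B & C, B & G, C & G, E & F, F & H

Sorted by start: A, B, G, C, D, E, F, H.
B starts before A ends → A and B overlap.
G starts exactly when A ends (back-to-back, no overlap) — done with A.
G starts before B ends → B and G overlap.
C starts before B ends → B and C overlap.
D starts after B ends — done with B.
C starts before G ends → G and C overlap.
D starts after G ends — done with G.
D starts after C ends — done with C.
E starts after D ends — done with D.
F starts before E ends → E and F overlap.
H starts exactly when E ends (back-to-back, no overlap).
H starts before F ends → F and H overlap.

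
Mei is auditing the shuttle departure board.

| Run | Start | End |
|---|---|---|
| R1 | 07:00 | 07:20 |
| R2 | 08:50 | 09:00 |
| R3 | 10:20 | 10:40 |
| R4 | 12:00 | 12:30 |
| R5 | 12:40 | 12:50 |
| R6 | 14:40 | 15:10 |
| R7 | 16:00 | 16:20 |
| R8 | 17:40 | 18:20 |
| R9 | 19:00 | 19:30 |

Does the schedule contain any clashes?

Sorted by start: R1, R2, R3, R4, R5, R6, R7, R8, R9.
R2 starts after R1 ends — done with R1.
R3 starts after R2 ends — done with R2.
R4 starts after R3 ends — done with R3.
R5 starts after R4 ends — done with R4.
R6 starts after R5 ends — done with R5.
R7 starts after R6 ends — done with R6.
R8 starts after R7 ends — done with R7.
R9 starts after R8 ends.
Every pair is clear; the schedule has no overlaps.

No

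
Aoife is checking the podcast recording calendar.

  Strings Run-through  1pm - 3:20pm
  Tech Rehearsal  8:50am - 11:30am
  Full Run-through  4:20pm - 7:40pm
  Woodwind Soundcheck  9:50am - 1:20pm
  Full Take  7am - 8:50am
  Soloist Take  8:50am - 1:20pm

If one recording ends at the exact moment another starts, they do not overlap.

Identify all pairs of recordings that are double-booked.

Sorted by start: Full Take, Tech Rehearsal, Soloist Take, Woodwind Soundcheck, Strings Run-through, Full Run-through.
Tech Rehearsal starts exactly when Full Take ends (back-to-back, no overlap), so nothing later overlaps Full Take either.
Soloist Take starts before Tech Rehearsal ends → Tech Rehearsal and Soloist Take overlap.
Woodwind Soundcheck starts before Tech Rehearsal ends → Tech Rehearsal and Woodwind Soundcheck overlap.
Strings Run-through starts after Tech Rehearsal ends, so nothing later overlaps Tech Rehearsal either.
Woodwind Soundcheck starts before Soloist Take ends → Soloist Take and Woodwind Soundcheck overlap.
Strings Run-through starts before Soloist Take ends → Soloist Take and Strings Run-through overlap.
Full Run-through starts after Soloist Take ends.
Strings Run-through starts before Woodwind Soundcheck ends → Woodwind Soundcheck and Strings Run-through overlap.
Full Run-through starts after Woodwind Soundcheck ends.
Full Run-through starts after Strings Run-through ends.

Soloist Take & Strings Run-through, Soloist Take & Tech Rehearsal, Soloist Take & Woodwind Soundcheck, Strings Run-through & Woodwind Soundcheck, Tech Rehearsal & Woodwind Soundcheck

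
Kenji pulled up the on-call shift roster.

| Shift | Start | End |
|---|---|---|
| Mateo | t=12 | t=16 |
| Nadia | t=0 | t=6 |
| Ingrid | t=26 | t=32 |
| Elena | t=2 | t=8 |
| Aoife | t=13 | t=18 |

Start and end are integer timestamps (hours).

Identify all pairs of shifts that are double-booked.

Aoife & Mateo, Elena & Nadia

Check each pair: they overlap iff neither finishes before the other starts.
Sorted by start: Nadia, Elena, Mateo, Aoife, Ingrid.
Elena starts before Nadia ends → Nadia and Elena overlap.
Mateo starts after Nadia ends; Nadia is clear from here.
Mateo starts after Elena ends; Elena is clear from here.
Aoife starts before Mateo ends → Mateo and Aoife overlap.
Ingrid starts after Mateo ends.
Ingrid starts after Aoife ends.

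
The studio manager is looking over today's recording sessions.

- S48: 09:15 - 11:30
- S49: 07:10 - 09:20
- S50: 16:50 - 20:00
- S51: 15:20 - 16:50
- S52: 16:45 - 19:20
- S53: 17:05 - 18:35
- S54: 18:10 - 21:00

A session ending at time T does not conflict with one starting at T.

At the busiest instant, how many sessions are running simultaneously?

Sweep the timeline, counting +1 at each start and −1 at each end (ends before starts at a tie):
07:10 start S49 → 1
09:15 start S48 → 2
09:20 end S49 → 1
11:30 end S48 → 0
15:20 start S51 → 1
16:45 start S52 → 2
16:50 end S51 → 1
16:50 start S50 → 2
17:05 start S53 → 3
18:10 start S54 → 4
18:35 end S53 → 3
19:20 end S52 → 2
20:00 end S50 → 1
21:00 end S54 → 0
Peak is 4, at 18:10 (S50, S52, S53, S54).

4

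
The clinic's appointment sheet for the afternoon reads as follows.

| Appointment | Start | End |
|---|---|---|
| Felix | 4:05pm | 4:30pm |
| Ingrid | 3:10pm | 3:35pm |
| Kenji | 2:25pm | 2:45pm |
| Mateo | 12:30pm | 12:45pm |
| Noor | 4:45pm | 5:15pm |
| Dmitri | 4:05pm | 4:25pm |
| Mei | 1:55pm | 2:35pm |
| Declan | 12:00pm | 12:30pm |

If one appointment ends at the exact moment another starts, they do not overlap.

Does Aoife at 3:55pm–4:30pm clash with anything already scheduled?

Declan: ends 12:30pm at or before Aoife starts 3:55pm → clear.
Mateo: ends 12:45pm at or before Aoife starts 3:55pm → clear.
Mei: ends 2:35pm at or before Aoife starts 3:55pm → clear.
Kenji: ends 2:45pm at or before Aoife starts 3:55pm → clear.
Ingrid: ends 3:35pm at or before Aoife starts 3:55pm → clear.
Felix: starts 4:05pm before Aoife ends 4:30pm, and ends 4:30pm after Aoife starts 3:55pm → overlap.
Dmitri: starts 4:05pm before Aoife ends 4:30pm, and ends 4:25pm after Aoife starts 3:55pm → overlap.
Noor: starts 4:45pm at or after Aoife ends 4:30pm → clear.
Aoife overlaps Felix, Dmitri.

Yes — it overlaps Dmitri, Felix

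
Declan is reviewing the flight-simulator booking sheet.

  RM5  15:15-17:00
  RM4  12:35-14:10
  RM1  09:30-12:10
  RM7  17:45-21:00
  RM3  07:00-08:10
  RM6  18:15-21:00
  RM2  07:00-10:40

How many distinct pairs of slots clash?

Two intervals overlap when each starts before the other ends.
Sorted by start: RM2, RM3, RM1, RM4, RM5, RM7, RM6.
RM3 starts before RM2 ends → RM2 and RM3 overlap.
RM1 starts before RM2 ends → RM2 and RM1 overlap.
RM4 starts after RM2 ends; RM2 is clear from here.
RM1 starts after RM3 ends; RM3 is clear from here.
RM4 starts after RM1 ends; RM1 is clear from here.
RM5 starts after RM4 ends; RM4 is clear from here.
RM7 starts after RM5 ends; RM5 is clear from here.
RM6 starts before RM7 ends → RM7 and RM6 overlap.
Overlapping pairs: RM1 & RM2, RM2 & RM3, RM6 & RM7 — 3 in total.

3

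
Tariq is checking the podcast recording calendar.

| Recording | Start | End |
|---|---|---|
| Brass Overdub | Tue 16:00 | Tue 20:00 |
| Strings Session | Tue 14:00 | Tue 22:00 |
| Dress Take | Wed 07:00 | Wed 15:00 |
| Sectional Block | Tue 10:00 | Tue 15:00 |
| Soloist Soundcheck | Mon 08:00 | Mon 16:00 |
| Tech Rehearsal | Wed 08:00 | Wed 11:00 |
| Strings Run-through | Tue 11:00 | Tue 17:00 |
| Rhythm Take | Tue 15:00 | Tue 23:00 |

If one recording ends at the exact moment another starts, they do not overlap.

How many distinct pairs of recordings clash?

9

Sorted by start: Soloist Soundcheck, Sectional Block, Strings Run-through, Strings Session, Rhythm Take, Brass Overdub, Dress Take, Tech Rehearsal.
Sectional Block starts after Soloist Soundcheck ends — done with Soloist Soundcheck.
Strings Run-through starts before Sectional Block ends → Sectional Block and Strings Run-through overlap.
Strings Session starts before Sectional Block ends → Sectional Block and Strings Session overlap.
Rhythm Take starts exactly when Sectional Block ends (back-to-back, no overlap) — done with Sectional Block.
Strings Session starts before Strings Run-through ends → Strings Run-through and Strings Session overlap.
Rhythm Take starts before Strings Run-through ends → Strings Run-through and Rhythm Take overlap.
Brass Overdub starts before Strings Run-through ends → Strings Run-through and Brass Overdub overlap.
Dress Take starts after Strings Run-through ends — done with Strings Run-through.
Rhythm Take starts before Strings Session ends → Strings Session and Rhythm Take overlap.
Brass Overdub starts before Strings Session ends → Strings Session and Brass Overdub overlap.
Dress Take starts after Strings Session ends — done with Strings Session.
Brass Overdub starts before Rhythm Take ends → Rhythm Take and Brass Overdub overlap.
Dress Take starts after Rhythm Take ends — done with Rhythm Take.
Dress Take starts after Brass Overdub ends — done with Brass Overdub.
Tech Rehearsal starts before Dress Take ends → Dress Take and Tech Rehearsal overlap.
Overlapping pairs: Brass Overdub & Rhythm Take, Brass Overdub & Strings Run-through, Brass Overdub & Strings Session, Dress Take & Tech Rehearsal, Rhythm Take & Strings Run-through, Rhythm Take & Strings Session, Sectional Block & Strings Run-through, Sectional Block & Strings Session, Strings Run-through & Strings Session — 9 in total.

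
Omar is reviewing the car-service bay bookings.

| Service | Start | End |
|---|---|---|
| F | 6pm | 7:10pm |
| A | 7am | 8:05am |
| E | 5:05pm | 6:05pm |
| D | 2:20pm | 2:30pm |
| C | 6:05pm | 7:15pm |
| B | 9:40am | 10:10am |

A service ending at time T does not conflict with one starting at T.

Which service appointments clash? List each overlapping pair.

Two intervals overlap when each starts before the other ends.
Sorted by start: A, B, D, E, F, C.
B starts after A ends — done with A.
D starts after B ends — done with B.
E starts after D ends — done with D.
F starts before E ends → E and F overlap.
C starts exactly when E ends (back-to-back, no overlap).
C starts before F ends → F and C overlap.

C & F, E & F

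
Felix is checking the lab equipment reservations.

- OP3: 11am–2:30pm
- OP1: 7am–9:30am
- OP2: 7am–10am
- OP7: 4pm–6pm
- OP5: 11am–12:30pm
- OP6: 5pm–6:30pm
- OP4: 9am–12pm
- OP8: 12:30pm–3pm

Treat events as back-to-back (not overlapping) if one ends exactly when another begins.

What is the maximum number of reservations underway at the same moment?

Sort all start/end points and keep a running count:
7am start OP1 → 1
7am start OP2 → 2
9am start OP4 → 3
9:30am end OP1 → 2
10am end OP2 → 1
11am start OP3 → 2
11am start OP5 → 3
12pm end OP4 → 2
12:30pm end OP5 → 1
12:30pm start OP8 → 2
2:30pm end OP3 → 1
3pm end OP8 → 0
4pm start OP7 → 1
5pm start OP6 → 2
6pm end OP7 → 1
6:30pm end OP6 → 0
Peak is 3, at 9am (OP1, OP2, OP4).

3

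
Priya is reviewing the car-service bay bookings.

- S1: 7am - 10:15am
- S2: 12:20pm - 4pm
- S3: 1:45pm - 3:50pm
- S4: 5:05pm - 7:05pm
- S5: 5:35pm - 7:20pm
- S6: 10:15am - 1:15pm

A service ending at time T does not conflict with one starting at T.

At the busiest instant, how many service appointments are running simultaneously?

2

Sort all start/end points and keep a running count:
7am start S1 → 1
10:15am end S1 → 0
10:15am start S6 → 1
12:20pm start S2 → 2
1:15pm end S6 → 1
1:45pm start S3 → 2
3:50pm end S3 → 1
4pm end S2 → 0
5:05pm start S4 → 1
5:35pm start S5 → 2
7:05pm end S4 → 1
7:20pm end S5 → 0
Peak is 2, at 12:20pm (S2, S6).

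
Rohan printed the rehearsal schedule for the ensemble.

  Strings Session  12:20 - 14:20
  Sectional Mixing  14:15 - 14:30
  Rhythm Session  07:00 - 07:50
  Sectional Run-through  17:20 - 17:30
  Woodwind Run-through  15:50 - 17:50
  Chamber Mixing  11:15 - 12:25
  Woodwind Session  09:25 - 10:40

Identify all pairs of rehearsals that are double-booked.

Sorted by start: Rhythm Session, Woodwind Session, Chamber Mixing, Strings Session, Sectional Mixing, Woodwind Run-through, Sectional Run-through.
Woodwind Session starts after Rhythm Session ends, so Rhythm Session has no further overlaps.
Chamber Mixing starts after Woodwind Session ends, so Woodwind Session has no further overlaps.
Strings Session starts before Chamber Mixing ends → Chamber Mixing and Strings Session overlap.
Sectional Mixing starts after Chamber Mixing ends, so Chamber Mixing has no further overlaps.
Sectional Mixing starts before Strings Session ends → Strings Session and Sectional Mixing overlap.
Woodwind Run-through starts after Strings Session ends, so Strings Session has no further overlaps.
Woodwind Run-through starts after Sectional Mixing ends, so Sectional Mixing has no further overlaps.
Sectional Run-through starts before Woodwind Run-through ends → Woodwind Run-through and Sectional Run-through overlap.

Chamber Mixing & Strings Session, Sectional Mixing & Strings Session, Sectional Run-through & Woodwind Run-through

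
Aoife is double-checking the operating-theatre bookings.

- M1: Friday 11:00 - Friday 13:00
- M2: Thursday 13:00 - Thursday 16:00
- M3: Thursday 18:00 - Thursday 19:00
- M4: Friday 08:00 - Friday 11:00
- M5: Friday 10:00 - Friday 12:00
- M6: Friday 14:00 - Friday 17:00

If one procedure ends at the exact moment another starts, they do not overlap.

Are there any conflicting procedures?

Yes

Two intervals overlap when each starts before the other ends.
Sorted by start: M2, M3, M4, M5, M1, M6.
M3 starts after M2 ends; M2 is clear from here.
M4 starts after M3 ends; M3 is clear from here.
M5 starts before M4 ends → M4 and M5 overlap.
That's a conflict, so the schedule is not conflict-free.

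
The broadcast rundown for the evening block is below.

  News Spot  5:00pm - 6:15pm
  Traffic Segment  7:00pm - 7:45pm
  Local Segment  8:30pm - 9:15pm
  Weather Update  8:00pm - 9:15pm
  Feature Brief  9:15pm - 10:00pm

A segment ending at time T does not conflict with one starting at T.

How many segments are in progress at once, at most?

2

Walk through starts and ends in time order (an end at T is processed before a start at T):
5:00pm start News Spot → 1
6:15pm end News Spot → 0
7:00pm start Traffic Segment → 1
7:45pm end Traffic Segment → 0
8:00pm start Weather Update → 1
8:30pm start Local Segment → 2
9:15pm end Local Segment → 1
9:15pm end Weather Update → 0
9:15pm start Feature Brief → 1
10:00pm end Feature Brief → 0
Peak is 2, at 8:30pm (Local Segment, Weather Update).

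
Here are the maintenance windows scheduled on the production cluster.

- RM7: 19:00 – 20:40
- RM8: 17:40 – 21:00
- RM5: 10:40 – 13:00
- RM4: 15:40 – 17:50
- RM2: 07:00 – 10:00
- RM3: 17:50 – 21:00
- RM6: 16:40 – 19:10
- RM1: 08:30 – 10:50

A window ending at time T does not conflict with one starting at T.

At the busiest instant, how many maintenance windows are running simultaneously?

4

Sort all start/end points and keep a running count:
07:00 start RM2 → 1
08:30 start RM1 → 2
10:00 end RM2 → 1
10:40 start RM5 → 2
10:50 end RM1 → 1
13:00 end RM5 → 0
15:40 start RM4 → 1
16:40 start RM6 → 2
17:40 start RM8 → 3
17:50 end RM4 → 2
17:50 start RM3 → 3
19:00 start RM7 → 4
19:10 end RM6 → 3
20:40 end RM7 → 2
21:00 end RM3 → 1
21:00 end RM8 → 0
Peak is 4, at 19:00 (RM3, RM6, RM7, RM8).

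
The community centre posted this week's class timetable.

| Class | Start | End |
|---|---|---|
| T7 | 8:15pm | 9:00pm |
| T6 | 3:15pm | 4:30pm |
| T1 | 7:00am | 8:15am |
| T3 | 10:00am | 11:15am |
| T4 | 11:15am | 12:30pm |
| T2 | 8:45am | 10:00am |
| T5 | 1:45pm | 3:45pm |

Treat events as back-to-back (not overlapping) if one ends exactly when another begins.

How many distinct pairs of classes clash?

1

Sorted by start: T1, T2, T3, T4, T5, T6, T7.
T2 starts after T1 ends, so T1 has no further overlaps.
T3 starts exactly when T2 ends (back-to-back, no overlap), so T2 has no further overlaps.
T4 starts exactly when T3 ends (back-to-back, no overlap), so T3 has no further overlaps.
T5 starts after T4 ends, so T4 has no further overlaps.
T6 starts before T5 ends → T5 and T6 overlap.
T7 starts after T5 ends.
T7 starts after T6 ends.
Overlapping pairs: T5 & T6 — 1 in total.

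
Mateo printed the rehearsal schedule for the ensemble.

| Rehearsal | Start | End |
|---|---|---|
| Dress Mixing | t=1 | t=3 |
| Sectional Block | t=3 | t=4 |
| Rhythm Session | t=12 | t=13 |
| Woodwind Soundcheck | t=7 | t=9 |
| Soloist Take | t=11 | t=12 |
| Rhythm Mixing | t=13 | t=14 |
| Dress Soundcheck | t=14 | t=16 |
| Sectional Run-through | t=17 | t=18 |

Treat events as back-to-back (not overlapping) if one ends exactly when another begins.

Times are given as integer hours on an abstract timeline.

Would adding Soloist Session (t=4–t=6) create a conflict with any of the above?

Dress Mixing: ends t=3 at or before Soloist Session starts t=4 → clear.
Sectional Block: ends t=4 at or before Soloist Session starts t=4 → clear.
Woodwind Soundcheck: starts t=7 at or after Soloist Session ends t=6 → clear.
Soloist Take: starts t=11 at or after Soloist Session ends t=6 → clear.
Rhythm Session: starts t=12 at or after Soloist Session ends t=6 → clear.
Rhythm Mixing: starts t=13 at or after Soloist Session ends t=6 → clear.
Dress Soundcheck: starts t=14 at or after Soloist Session ends t=6 → clear.
Sectional Run-through: starts t=17 at or after Soloist Session ends t=6 → clear.

No — it doesn't clash with anything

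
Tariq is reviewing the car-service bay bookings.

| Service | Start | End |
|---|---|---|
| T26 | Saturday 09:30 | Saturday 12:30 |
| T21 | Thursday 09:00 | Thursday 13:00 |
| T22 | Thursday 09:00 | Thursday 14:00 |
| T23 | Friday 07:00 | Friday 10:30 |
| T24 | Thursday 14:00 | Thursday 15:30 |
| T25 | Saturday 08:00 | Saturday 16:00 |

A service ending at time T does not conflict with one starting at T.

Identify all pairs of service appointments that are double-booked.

Two intervals overlap when each starts before the other ends.
Sorted by start: T21, T22, T24, T23, T25, T26.
T22 starts before T21 ends → T21 and T22 overlap.
T24 starts after T21 ends, so nothing later overlaps T21 either.
T24 starts exactly when T22 ends (back-to-back, no overlap), so nothing later overlaps T22 either.
T23 starts after T24 ends, so nothing later overlaps T24 either.
T25 starts after T23 ends, so nothing later overlaps T23 either.
T26 starts before T25 ends → T25 and T26 overlap.

T21 & T22, T25 & T26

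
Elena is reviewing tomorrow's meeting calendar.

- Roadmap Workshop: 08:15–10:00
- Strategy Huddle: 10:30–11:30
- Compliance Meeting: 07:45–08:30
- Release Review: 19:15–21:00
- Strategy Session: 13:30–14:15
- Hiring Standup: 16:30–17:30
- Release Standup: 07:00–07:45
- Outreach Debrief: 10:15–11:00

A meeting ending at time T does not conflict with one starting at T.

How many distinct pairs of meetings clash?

2

Check each pair: they overlap iff neither finishes before the other starts.
Sorted by start: Release Standup, Compliance Meeting, Roadmap Workshop, Outreach Debrief, Strategy Huddle, Strategy Session, Hiring Standup, Release Review.
Compliance Meeting starts exactly when Release Standup ends (back-to-back, no overlap), so nothing later overlaps Release Standup either.
Roadmap Workshop starts before Compliance Meeting ends → Compliance Meeting and Roadmap Workshop overlap.
Outreach Debrief starts after Compliance Meeting ends, so nothing later overlaps Compliance Meeting either.
Outreach Debrief starts after Roadmap Workshop ends, so nothing later overlaps Roadmap Workshop either.
Strategy Huddle starts before Outreach Debrief ends → Outreach Debrief and Strategy Huddle overlap.
Strategy Session starts after Outreach Debrief ends, so nothing later overlaps Outreach Debrief either.
Strategy Session starts after Strategy Huddle ends, so nothing later overlaps Strategy Huddle either.
Hiring Standup starts after Strategy Session ends, so nothing later overlaps Strategy Session either.
Release Review starts after Hiring Standup ends.
Overlapping pairs: Compliance Meeting & Roadmap Workshop, Outreach Debrief & Strategy Huddle — 2 in total.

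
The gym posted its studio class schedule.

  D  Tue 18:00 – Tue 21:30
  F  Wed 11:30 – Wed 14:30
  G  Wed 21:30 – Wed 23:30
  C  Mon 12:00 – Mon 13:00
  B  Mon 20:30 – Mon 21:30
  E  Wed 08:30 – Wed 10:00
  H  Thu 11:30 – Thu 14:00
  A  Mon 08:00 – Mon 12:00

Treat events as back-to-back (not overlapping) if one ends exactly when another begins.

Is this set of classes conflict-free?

Yes

Sorted by start: A, C, B, D, E, F, G, H.
C starts exactly when A ends (back-to-back, no overlap); A is clear from here.
B starts after C ends; C is clear from here.
D starts after B ends; B is clear from here.
E starts after D ends; D is clear from here.
F starts after E ends; E is clear from here.
G starts after F ends; F is clear from here.
H starts after G ends.
Every pair is clear; the schedule has no overlaps.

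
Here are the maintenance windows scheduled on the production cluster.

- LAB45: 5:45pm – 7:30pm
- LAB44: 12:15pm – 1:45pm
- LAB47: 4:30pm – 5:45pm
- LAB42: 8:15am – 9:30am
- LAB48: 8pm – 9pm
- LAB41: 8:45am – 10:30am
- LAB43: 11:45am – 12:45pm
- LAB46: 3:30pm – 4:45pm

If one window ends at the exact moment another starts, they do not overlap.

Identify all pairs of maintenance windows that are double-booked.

LAB41 & LAB42, LAB43 & LAB44, LAB46 & LAB47

Sorted by start: LAB42, LAB41, LAB43, LAB44, LAB46, LAB47, LAB45, LAB48.
LAB41 starts before LAB42 ends → LAB42 and LAB41 overlap.
LAB43 starts after LAB42 ends, so LAB42 has no further overlaps.
LAB43 starts after LAB41 ends, so LAB41 has no further overlaps.
LAB44 starts before LAB43 ends → LAB43 and LAB44 overlap.
LAB46 starts after LAB43 ends, so LAB43 has no further overlaps.
LAB46 starts after LAB44 ends, so LAB44 has no further overlaps.
LAB47 starts before LAB46 ends → LAB46 and LAB47 overlap.
LAB45 starts after LAB46 ends, so LAB46 has no further overlaps.
LAB45 starts exactly when LAB47 ends (back-to-back, no overlap), so LAB47 has no further overlaps.
LAB48 starts after LAB45 ends.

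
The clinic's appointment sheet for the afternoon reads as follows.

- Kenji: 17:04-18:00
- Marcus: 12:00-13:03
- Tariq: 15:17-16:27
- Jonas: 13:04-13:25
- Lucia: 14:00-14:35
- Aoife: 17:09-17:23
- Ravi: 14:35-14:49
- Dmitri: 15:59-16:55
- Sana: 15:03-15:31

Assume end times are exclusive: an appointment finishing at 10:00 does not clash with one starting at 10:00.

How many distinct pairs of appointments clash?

3

Sorted by start: Marcus, Jonas, Lucia, Ravi, Sana, Tariq, Dmitri, Kenji, Aoife.
Jonas starts after Marcus ends; Marcus is clear from here.
Lucia starts after Jonas ends; Jonas is clear from here.
Ravi starts exactly when Lucia ends (back-to-back, no overlap); Lucia is clear from here.
Sana starts after Ravi ends; Ravi is clear from here.
Tariq starts before Sana ends → Sana and Tariq overlap.
Dmitri starts after Sana ends; Sana is clear from here.
Dmitri starts before Tariq ends → Tariq and Dmitri overlap.
Kenji starts after Tariq ends; Tariq is clear from here.
Kenji starts after Dmitri ends; Dmitri is clear from here.
Aoife starts before Kenji ends → Kenji and Aoife overlap.
Overlapping pairs: Aoife & Kenji, Dmitri & Tariq, Sana & Tariq — 3 in total.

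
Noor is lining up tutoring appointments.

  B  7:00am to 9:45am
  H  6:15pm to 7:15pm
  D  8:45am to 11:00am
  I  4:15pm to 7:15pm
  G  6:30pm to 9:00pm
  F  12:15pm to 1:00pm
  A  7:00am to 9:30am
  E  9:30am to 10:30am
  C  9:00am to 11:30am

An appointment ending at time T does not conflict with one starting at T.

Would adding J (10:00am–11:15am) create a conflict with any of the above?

Yes — it overlaps C, D, E

A: ends 9:30am at or before J starts 10:00am → clear.
B: ends 9:45am at or before J starts 10:00am → clear.
D: starts 8:45am before J ends 11:15am, and ends 11:00am after J starts 10:00am → overlap.
C: starts 9:00am before J ends 11:15am, and ends 11:30am after J starts 10:00am → overlap.
E: starts 9:30am before J ends 11:15am, and ends 10:30am after J starts 10:00am → overlap.
F: starts 12:15pm at or after J ends 11:15am → clear.
I: starts 4:15pm at or after J ends 11:15am → clear.
H: starts 6:15pm at or after J ends 11:15am → clear.
G: starts 6:30pm at or after J ends 11:15am → clear.
J overlaps C, D, E.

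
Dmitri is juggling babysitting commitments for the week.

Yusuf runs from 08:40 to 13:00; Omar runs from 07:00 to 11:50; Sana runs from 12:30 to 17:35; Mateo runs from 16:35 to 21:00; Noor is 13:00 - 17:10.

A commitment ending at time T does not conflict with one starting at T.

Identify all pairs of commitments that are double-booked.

Mateo & Noor, Mateo & Sana, Noor & Sana, Omar & Yusuf, Sana & Yusuf

Check each pair: they overlap iff neither finishes before the other starts.
Sorted by start: Omar, Yusuf, Sana, Noor, Mateo.
Yusuf starts before Omar ends → Omar and Yusuf overlap.
Sana starts after Omar ends; Omar is clear from here.
Sana starts before Yusuf ends → Yusuf and Sana overlap.
Noor starts exactly when Yusuf ends (back-to-back, no overlap); Yusuf is clear from here.
Noor starts before Sana ends → Sana and Noor overlap.
Mateo starts before Sana ends → Sana and Mateo overlap.
Mateo starts before Noor ends → Noor and Mateo overlap.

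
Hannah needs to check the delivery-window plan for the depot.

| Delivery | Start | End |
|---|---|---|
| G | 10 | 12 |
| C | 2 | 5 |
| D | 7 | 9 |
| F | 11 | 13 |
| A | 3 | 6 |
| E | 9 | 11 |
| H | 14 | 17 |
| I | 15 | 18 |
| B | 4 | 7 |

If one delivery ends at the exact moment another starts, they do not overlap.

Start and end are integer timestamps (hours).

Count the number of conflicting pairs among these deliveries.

Sorted by start: C, A, B, D, E, G, F, H, I.
A starts before C ends → C and A overlap.
B starts before C ends → C and B overlap.
D starts after C ends; C is clear from here.
B starts before A ends → A and B overlap.
D starts after A ends; A is clear from here.
D starts exactly when B ends (back-to-back, no overlap); B is clear from here.
E starts exactly when D ends (back-to-back, no overlap); D is clear from here.
G starts before E ends → E and G overlap.
F starts exactly when E ends (back-to-back, no overlap); E is clear from here.
F starts before G ends → G and F overlap.
H starts after G ends; G is clear from here.
H starts after F ends; F is clear from here.
I starts before H ends → H and I overlap.
Overlapping pairs: A & B, A & C, B & C, E & G, F & G, H & I — 6 in total.

6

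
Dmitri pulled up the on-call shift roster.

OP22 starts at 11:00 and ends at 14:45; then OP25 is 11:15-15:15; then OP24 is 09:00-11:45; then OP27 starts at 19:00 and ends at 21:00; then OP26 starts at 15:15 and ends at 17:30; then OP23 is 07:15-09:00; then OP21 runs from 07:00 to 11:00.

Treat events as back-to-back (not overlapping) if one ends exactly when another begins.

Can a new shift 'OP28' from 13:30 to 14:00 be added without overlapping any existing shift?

OP21: ends 11:00 at or before OP28 starts 13:30 → clear.
OP23: ends 09:00 at or before OP28 starts 13:30 → clear.
OP24: ends 11:45 at or before OP28 starts 13:30 → clear.
OP22: starts 11:00 before OP28 ends 14:00, and ends 14:45 after OP28 starts 13:30 → overlap.
OP25: starts 11:15 before OP28 ends 14:00, and ends 15:15 after OP28 starts 13:30 → overlap.
OP26: starts 15:15 at or after OP28 ends 14:00 → clear.
OP27: starts 19:00 at or after OP28 ends 14:00 → clear.
OP28 overlaps OP22, OP25.

No — it overlaps OP22, OP25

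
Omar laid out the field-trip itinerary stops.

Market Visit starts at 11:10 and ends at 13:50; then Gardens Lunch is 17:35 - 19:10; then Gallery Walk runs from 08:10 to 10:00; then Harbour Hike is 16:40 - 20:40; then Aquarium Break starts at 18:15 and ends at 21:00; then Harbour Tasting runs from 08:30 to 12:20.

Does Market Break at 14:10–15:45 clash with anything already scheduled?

No — it doesn't clash with anything

Gallery Walk: ends 10:00 at or before Market Break starts 14:10 → clear.
Harbour Tasting: ends 12:20 at or before Market Break starts 14:10 → clear.
Market Visit: ends 13:50 at or before Market Break starts 14:10 → clear.
Harbour Hike: starts 16:40 at or after Market Break ends 15:45 → clear.
Gardens Lunch: starts 17:35 at or after Market Break ends 15:45 → clear.
Aquarium Break: starts 18:15 at or after Market Break ends 15:45 → clear.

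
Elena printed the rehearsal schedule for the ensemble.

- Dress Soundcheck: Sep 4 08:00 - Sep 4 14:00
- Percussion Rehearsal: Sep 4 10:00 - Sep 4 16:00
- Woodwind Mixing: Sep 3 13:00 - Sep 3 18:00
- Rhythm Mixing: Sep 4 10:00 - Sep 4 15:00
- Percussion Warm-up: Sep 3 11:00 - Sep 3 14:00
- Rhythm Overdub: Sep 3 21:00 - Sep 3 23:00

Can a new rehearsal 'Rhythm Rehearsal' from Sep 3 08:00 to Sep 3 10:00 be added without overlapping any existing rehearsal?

Yes — the slot is free

Percussion Warm-up: starts Sep 3 11:00 at or after Rhythm Rehearsal ends Sep 3 10:00 → clear.
Woodwind Mixing: starts Sep 3 13:00 at or after Rhythm Rehearsal ends Sep 3 10:00 → clear.
Rhythm Overdub: starts Sep 3 21:00 at or after Rhythm Rehearsal ends Sep 3 10:00 → clear.
Dress Soundcheck: starts Sep 4 08:00 at or after Rhythm Rehearsal ends Sep 3 10:00 → clear.
Rhythm Mixing: starts Sep 4 10:00 at or after Rhythm Rehearsal ends Sep 3 10:00 → clear.
Percussion Rehearsal: starts Sep 4 10:00 at or after Rhythm Rehearsal ends Sep 3 10:00 → clear.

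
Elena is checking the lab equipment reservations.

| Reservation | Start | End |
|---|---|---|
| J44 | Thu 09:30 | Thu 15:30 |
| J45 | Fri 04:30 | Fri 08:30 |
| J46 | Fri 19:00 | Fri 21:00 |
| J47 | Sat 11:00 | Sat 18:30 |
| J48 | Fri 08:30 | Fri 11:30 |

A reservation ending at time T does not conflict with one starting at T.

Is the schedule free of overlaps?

Sorted by start: J44, J45, J48, J46, J47.
J45 starts after J44 ends; J44 is clear from here.
J48 starts exactly when J45 ends (back-to-back, no overlap); J45 is clear from here.
J46 starts after J48 ends; J48 is clear from here.
J47 starts after J46 ends.
Every pair is clear; the schedule has no overlaps.

Yes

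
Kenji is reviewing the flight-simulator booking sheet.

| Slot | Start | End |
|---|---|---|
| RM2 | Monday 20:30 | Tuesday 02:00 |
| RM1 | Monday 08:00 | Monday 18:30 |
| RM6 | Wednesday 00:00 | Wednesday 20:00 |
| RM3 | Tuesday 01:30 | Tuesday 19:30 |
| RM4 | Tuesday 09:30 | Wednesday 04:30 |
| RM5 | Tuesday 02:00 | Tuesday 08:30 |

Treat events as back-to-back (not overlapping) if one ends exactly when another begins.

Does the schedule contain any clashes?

Check each pair: they overlap iff neither finishes before the other starts.
Sorted by start: RM1, RM2, RM3, RM5, RM4, RM6.
RM2 starts after RM1 ends, so RM1 has no further overlaps.
RM3 starts before RM2 ends → RM2 and RM3 overlap.
That's a conflict, so the schedule is not conflict-free.

Yes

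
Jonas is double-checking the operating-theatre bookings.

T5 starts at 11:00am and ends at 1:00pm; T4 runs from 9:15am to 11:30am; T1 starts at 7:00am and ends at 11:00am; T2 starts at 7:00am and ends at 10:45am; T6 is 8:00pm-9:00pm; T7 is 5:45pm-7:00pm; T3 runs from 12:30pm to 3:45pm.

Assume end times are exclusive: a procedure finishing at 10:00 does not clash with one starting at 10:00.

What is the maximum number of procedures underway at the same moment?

3

Sort all start/end points and keep a running count:
7:00am start T1 → 1
7:00am start T2 → 2
9:15am start T4 → 3
10:45am end T2 → 2
11:00am end T1 → 1
11:00am start T5 → 2
11:30am end T4 → 1
12:30pm start T3 → 2
1:00pm end T5 → 1
3:45pm end T3 → 0
5:45pm start T7 → 1
7:00pm end T7 → 0
8:00pm start T6 → 1
9:00pm end T6 → 0
Peak is 3, at 9:15am (T1, T2, T4).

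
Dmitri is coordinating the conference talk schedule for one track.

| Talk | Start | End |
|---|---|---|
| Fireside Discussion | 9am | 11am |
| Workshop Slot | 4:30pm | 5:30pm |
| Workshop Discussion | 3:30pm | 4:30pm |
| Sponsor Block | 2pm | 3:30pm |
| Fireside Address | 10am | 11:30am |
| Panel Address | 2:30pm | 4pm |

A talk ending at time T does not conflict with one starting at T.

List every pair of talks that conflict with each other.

Fireside Address & Fireside Discussion, Panel Address & Sponsor Block, Panel Address & Workshop Discussion

Check each pair: they overlap iff neither finishes before the other starts.
Sorted by start: Fireside Discussion, Fireside Address, Sponsor Block, Panel Address, Workshop Discussion, Workshop Slot.
Fireside Address starts before Fireside Discussion ends → Fireside Discussion and Fireside Address overlap.
Sponsor Block starts after Fireside Discussion ends — done with Fireside Discussion.
Sponsor Block starts after Fireside Address ends — done with Fireside Address.
Panel Address starts before Sponsor Block ends → Sponsor Block and Panel Address overlap.
Workshop Discussion starts exactly when Sponsor Block ends (back-to-back, no overlap) — done with Sponsor Block.
Workshop Discussion starts before Panel Address ends → Panel Address and Workshop Discussion overlap.
Workshop Slot starts after Panel Address ends.
Workshop Slot starts exactly when Workshop Discussion ends (back-to-back, no overlap).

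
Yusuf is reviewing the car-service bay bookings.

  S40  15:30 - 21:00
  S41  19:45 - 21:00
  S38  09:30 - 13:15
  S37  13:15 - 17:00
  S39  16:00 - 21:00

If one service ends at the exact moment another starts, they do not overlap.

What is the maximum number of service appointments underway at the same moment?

3

Sweep the timeline, counting +1 at each start and −1 at each end (ends before starts at a tie):
09:30 start S38 → 1
13:15 end S38 → 0
13:15 start S37 → 1
15:30 start S40 → 2
16:00 start S39 → 3
17:00 end S37 → 2
19:45 start S41 → 3
21:00 end S39 → 2
21:00 end S40 → 1
21:00 end S41 → 0
Peak is 3, at 16:00 (S37, S39, S40).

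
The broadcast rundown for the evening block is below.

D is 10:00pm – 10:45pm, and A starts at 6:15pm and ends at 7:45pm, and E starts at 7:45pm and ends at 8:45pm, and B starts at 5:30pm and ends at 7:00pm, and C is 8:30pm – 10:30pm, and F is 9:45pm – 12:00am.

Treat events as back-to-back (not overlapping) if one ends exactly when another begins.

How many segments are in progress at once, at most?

3

Sweep the timeline, counting +1 at each start and −1 at each end (ends before starts at a tie):
5:30pm start B → 1
6:15pm start A → 2
7:00pm end B → 1
7:45pm end A → 0
7:45pm start E → 1
8:30pm start C → 2
8:45pm end E → 1
9:45pm start F → 2
10:00pm start D → 3
10:30pm end C → 2
10:45pm end D → 1
12:00am end F → 0
Peak is 3, at 10:00pm (C, D, F).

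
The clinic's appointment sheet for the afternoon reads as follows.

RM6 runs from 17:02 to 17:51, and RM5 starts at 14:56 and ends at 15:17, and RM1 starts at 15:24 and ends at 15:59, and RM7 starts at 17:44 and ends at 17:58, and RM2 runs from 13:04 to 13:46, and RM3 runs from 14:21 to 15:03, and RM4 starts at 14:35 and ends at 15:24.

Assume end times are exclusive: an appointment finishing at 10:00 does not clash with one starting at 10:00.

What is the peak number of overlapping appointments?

Sort all start/end points and keep a running count:
13:04 start RM2 → 1
13:46 end RM2 → 0
14:21 start RM3 → 1
14:35 start RM4 → 2
14:56 start RM5 → 3
15:03 end RM3 → 2
15:17 end RM5 → 1
15:24 end RM4 → 0
15:24 start RM1 → 1
15:59 end RM1 → 0
17:02 start RM6 → 1
17:44 start RM7 → 2
17:51 end RM6 → 1
17:58 end RM7 → 0
Peak is 3, at 14:56 (RM3, RM4, RM5).

3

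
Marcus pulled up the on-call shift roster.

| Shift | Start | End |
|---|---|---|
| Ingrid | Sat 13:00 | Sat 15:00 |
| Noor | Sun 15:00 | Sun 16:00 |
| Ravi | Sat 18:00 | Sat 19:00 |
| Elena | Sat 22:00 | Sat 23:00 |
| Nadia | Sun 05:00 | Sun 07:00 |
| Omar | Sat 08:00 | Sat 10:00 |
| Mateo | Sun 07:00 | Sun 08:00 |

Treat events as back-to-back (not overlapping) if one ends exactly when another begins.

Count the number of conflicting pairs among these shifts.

Sorted by start: Omar, Ingrid, Ravi, Elena, Nadia, Mateo, Noor.
Ingrid starts after Omar ends — done with Omar.
Ravi starts after Ingrid ends — done with Ingrid.
Elena starts after Ravi ends — done with Ravi.
Nadia starts after Elena ends — done with Elena.
Mateo starts exactly when Nadia ends (back-to-back, no overlap) — done with Nadia.
Noor starts after Mateo ends.
No pair overlaps.

0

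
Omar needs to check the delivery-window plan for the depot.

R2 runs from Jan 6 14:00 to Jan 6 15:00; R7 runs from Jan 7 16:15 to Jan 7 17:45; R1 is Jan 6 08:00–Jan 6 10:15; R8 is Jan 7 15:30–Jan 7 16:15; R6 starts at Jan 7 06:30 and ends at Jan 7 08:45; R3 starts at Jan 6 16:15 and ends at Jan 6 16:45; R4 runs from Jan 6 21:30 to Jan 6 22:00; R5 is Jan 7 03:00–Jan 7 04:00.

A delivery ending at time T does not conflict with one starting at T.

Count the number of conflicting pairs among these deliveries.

Sorted by start: R1, R2, R3, R4, R5, R6, R8, R7.
R2 starts after R1 ends, so nothing later overlaps R1 either.
R3 starts after R2 ends, so nothing later overlaps R2 either.
R4 starts after R3 ends, so nothing later overlaps R3 either.
R5 starts after R4 ends, so nothing later overlaps R4 either.
R6 starts after R5 ends, so nothing later overlaps R5 either.
R8 starts after R6 ends, so nothing later overlaps R6 either.
R7 starts exactly when R8 ends (back-to-back, no overlap).
No pair overlaps.

0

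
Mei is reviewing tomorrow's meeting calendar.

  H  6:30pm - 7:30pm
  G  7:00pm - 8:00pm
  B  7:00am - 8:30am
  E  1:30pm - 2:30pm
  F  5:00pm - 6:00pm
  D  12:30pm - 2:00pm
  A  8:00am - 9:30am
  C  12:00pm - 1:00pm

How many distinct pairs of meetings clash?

4

Sorted by start: B, A, C, D, E, F, H, G.
A starts before B ends → B and A overlap.
C starts after B ends, so nothing later overlaps B either.
C starts after A ends, so nothing later overlaps A either.
D starts before C ends → C and D overlap.
E starts after C ends, so nothing later overlaps C either.
E starts before D ends → D and E overlap.
F starts after D ends, so nothing later overlaps D either.
F starts after E ends, so nothing later overlaps E either.
H starts after F ends, so nothing later overlaps F either.
G starts before H ends → H and G overlap.
Overlapping pairs: A & B, C & D, D & E, G & H — 4 in total.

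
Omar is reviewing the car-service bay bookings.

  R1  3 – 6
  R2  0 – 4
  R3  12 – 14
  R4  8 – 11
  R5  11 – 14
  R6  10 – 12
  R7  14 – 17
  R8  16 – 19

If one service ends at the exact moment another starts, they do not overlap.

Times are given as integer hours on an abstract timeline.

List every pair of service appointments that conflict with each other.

R1 & R2, R3 & R5, R4 & R6, R5 & R6, R7 & R8

Sorted by start: R2, R1, R4, R6, R5, R3, R7, R8.
R1 starts before R2 ends → R2 and R1 overlap.
R4 starts after R2 ends, so R2 has no further overlaps.
R4 starts after R1 ends, so R1 has no further overlaps.
R6 starts before R4 ends → R4 and R6 overlap.
R5 starts exactly when R4 ends (back-to-back, no overlap), so R4 has no further overlaps.
R5 starts before R6 ends → R6 and R5 overlap.
R3 starts exactly when R6 ends (back-to-back, no overlap), so R6 has no further overlaps.
R3 starts before R5 ends → R5 and R3 overlap.
R7 starts exactly when R5 ends (back-to-back, no overlap), so R5 has no further overlaps.
R7 starts exactly when R3 ends (back-to-back, no overlap), so R3 has no further overlaps.
R8 starts before R7 ends → R7 and R8 overlap.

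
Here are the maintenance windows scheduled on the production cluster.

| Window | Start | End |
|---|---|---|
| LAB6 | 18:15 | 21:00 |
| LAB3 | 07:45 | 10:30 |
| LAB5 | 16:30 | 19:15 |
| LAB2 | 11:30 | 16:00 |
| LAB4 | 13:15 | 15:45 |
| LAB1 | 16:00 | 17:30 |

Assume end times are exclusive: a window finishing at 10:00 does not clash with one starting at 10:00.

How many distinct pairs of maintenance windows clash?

Sorted by start: LAB3, LAB2, LAB4, LAB1, LAB5, LAB6.
LAB2 starts after LAB3 ends, so nothing later overlaps LAB3 either.
LAB4 starts before LAB2 ends → LAB2 and LAB4 overlap.
LAB1 starts exactly when LAB2 ends (back-to-back, no overlap), so nothing later overlaps LAB2 either.
LAB1 starts after LAB4 ends, so nothing later overlaps LAB4 either.
LAB5 starts before LAB1 ends → LAB1 and LAB5 overlap.
LAB6 starts after LAB1 ends.
LAB6 starts before LAB5 ends → LAB5 and LAB6 overlap.
Overlapping pairs: LAB1 & LAB5, LAB2 & LAB4, LAB5 & LAB6 — 3 in total.

3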